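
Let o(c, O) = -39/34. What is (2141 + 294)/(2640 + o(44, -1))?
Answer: 82790/89721 ≈ 0.92275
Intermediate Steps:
o(c, O) = -39/34 (o(c, O) = -39*1/34 = -39/34)
(2141 + 294)/(2640 + o(44, -1)) = (2141 + 294)/(2640 - 39/34) = 2435/(89721/34) = 2435*(34/89721) = 82790/89721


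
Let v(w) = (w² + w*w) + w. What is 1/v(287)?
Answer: 1/165025 ≈ 6.0597e-6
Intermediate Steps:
v(w) = w + 2*w² (v(w) = (w² + w²) + w = 2*w² + w = w + 2*w²)
1/v(287) = 1/(287*(1 + 2*287)) = 1/(287*(1 + 574)) = 1/(287*575) = 1/165025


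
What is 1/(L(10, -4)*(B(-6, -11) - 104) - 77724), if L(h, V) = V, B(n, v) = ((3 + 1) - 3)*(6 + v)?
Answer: -1/77288 ≈ -1.2939e-5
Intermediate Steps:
B(n, v) = 6 + v (B(n, v) = (4 - 3)*(6 + v) = 1*(6 + v) = 6 + v)
1/(L(10, -4)*(B(-6, -11) - 104) - 77724) = 1/(-4*((6 - 11) - 104) - 77724) = 1/(-4*(-5 - 104) - 77724) = 1/(-4*(-109) - 77724) = 1/(436 - 77724) = 1/(-77288) = -1/77288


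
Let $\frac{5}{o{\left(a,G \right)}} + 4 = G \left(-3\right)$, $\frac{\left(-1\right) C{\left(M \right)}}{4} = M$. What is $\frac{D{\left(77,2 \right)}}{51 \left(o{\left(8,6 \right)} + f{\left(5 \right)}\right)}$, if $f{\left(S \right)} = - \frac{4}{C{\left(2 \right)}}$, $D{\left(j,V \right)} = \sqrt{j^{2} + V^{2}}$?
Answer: $\frac{11 \sqrt{5933}}{153} \approx 5.5378$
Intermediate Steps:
$C{\left(M \right)} = - 4 M$
$D{\left(j,V \right)} = \sqrt{V^{2} + j^{2}}$
$o{\left(a,G \right)} = \frac{5}{-4 - 3 G}$ ($o{\left(a,G \right)} = \frac{5}{-4 + G \left(-3\right)} = \frac{5}{-4 - 3 G}$)
$f{\left(S \right)} = \frac{1}{2}$ ($f{\left(S \right)} = - \frac{4}{\left(-4\right) 2} = - \frac{4}{-8} = \left(-4\right) \left(- \frac{1}{8}\right) = \frac{1}{2}$)
$\frac{D{\left(77,2 \right)}}{51 \left(o{\left(8,6 \right)} + f{\left(5 \right)}\right)} = \frac{\sqrt{2^{2} + 77^{2}}}{51 \left(- \frac{5}{4 + 3 \cdot 6} + \frac{1}{2}\right)} = \frac{\sqrt{4 + 5929}}{51 \left(- \frac{5}{4 + 18} + \frac{1}{2}\right)} = \frac{\sqrt{5933}}{51 \left(- \frac{5}{22} + \frac{1}{2}\right)} = \frac{\sqrt{5933}}{51 \cdot \frac{3}{11}} = \frac{\sqrt{5933}}{\frac{153}{11}} = \sqrt{5933} \cdot \frac{11}{153} = \frac{11 \sqrt{5933}}{153}$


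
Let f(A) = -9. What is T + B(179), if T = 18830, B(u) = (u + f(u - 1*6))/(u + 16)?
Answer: 734404/39 ≈ 18831.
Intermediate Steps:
B(u) = (-9 + u)/(16 + u) (B(u) = (u - 9)/(u + 16) = (-9 + u)/(16 + u))
T + B(179) = 18830 + (-9 + 179)/(16 + 179) = 18830 + 170/195 = 18830 + (1/195)*170 = 18830 + 34/39 = 734404/39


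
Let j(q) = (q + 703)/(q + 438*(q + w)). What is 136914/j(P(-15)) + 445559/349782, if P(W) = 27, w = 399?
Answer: 893700251882609/25534086 ≈ 3.5000e+7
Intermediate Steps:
j(q) = (703 + q)/(174762 + 439*q) (j(q) = (q + 703)/(q + 438*(q + 399)) = (703 + q)/(q + 438*(399 + q)) = (703 + q)/(q + (174762 + 438*q)) = (703 + q)/(174762 + 439*q))
136914/j(P(-15)) + 445559/349782 = 136914/(((703 + 27)/(174762 + 439*27))) + 445559/349782 = 136914/((730/(174762 + 11853))) + 445559*(1/349782) = 136914/((730/186615)) + 445559/349782 = 136914/(((1/186615)*730)) + 445559/349782 = 136914/(146/37323) + 445559/349782 = 136914*(37323/146) + 445559/349782 = 2555020611/73 + 445559/349782 = 893700251882609/25534086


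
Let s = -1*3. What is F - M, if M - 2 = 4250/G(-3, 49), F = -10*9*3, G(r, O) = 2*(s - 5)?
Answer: -51/8 ≈ -6.3750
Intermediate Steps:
s = -3
G(r, O) = -16 (G(r, O) = 2*(-3 - 5) = 2*(-8) = -16)
F = -270 (F = -90*3 = -270)
M = -2109/8 (M = 2 + 4250/(-16) = 2 + 4250*(-1/16) = 2 - 2125/8 = -2109/8 ≈ -263.63)
F - M = -270 - 1*(-2109/8) = -270 + 2109/8 = -51/8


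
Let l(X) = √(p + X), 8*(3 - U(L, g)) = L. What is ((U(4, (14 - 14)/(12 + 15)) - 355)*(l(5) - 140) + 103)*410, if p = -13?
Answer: 20275730 - 289050*I*√2 ≈ 2.0276e+7 - 4.0878e+5*I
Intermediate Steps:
U(L, g) = 3 - L/8
l(X) = √(-13 + X)
((U(4, (14 - 14)/(12 + 15)) - 355)*(l(5) - 140) + 103)*410 = (((3 - ⅛*4) - 355)*(√(-13 + 5) - 140) + 103)*410 = (((3 - ½) - 355)*(√(-8) - 140) + 103)*410 = ((5/2 - 355)*(2*I*√2 - 140) + 103)*410 = (-705*(-140 + 2*I*√2)/2 + 103)*410 = ((49350 - 705*I*√2) + 103)*410 = (49453 - 705*I*√2)*410 = 20275730 - 289050*I*√2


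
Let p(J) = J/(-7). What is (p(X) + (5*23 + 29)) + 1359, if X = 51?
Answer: 10470/7 ≈ 1495.7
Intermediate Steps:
p(J) = -J/7 (p(J) = J*(-⅐) = -J/7)
(p(X) + (5*23 + 29)) + 1359 = (-⅐*51 + (5*23 + 29)) + 1359 = (-51/7 + (115 + 29)) + 1359 = (-51/7 + 144) + 1359 = 957/7 + 1359 = 10470/7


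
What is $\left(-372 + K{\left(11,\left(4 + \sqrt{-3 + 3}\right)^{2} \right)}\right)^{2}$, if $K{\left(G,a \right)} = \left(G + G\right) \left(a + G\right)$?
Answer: $49284$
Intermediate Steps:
$K{\left(G,a \right)} = 2 G \left(G + a\right)$
$\left(-372 + K{\left(11,\left(4 + \sqrt{-3 + 3}\right)^{2} \right)}\right)^{2} = \left(-372 + 2 \cdot 11 \left(11 + \left(4 + \sqrt{-3 + 3}\right)^{2}\right)\right)^{2} = \left(-372 + 2 \cdot 11 \left(11 + \left(4 + \sqrt{0}\right)^{2}\right)\right)^{2} = \left(-372 + 2 \cdot 11 \left(11 + \left(4 + 0\right)^{2}\right)\right)^{2} = \left(-372 + 2 \cdot 11 \left(11 + 4^{2}\right)\right)^{2} = \left(-372 + 2 \cdot 11 \left(11 + 16\right)\right)^{2} = \left(-372 + 2 \cdot 11 \cdot 27\right)^{2} = \left(-372 + 594\right)^{2} = 222^{2} = 49284$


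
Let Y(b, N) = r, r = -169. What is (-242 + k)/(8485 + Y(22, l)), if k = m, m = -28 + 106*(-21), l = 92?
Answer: -208/693 ≈ -0.30014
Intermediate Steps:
Y(b, N) = -169
m = -2254 (m = -28 - 2226 = -2254)
k = -2254
(-242 + k)/(8485 + Y(22, l)) = (-242 - 2254)/(8485 - 169) = -2496/8316 = -2496*1/8316 = -208/693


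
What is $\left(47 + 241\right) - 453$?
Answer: $-165$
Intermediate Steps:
$\left(47 + 241\right) - 453 = 288 - 453 = -165$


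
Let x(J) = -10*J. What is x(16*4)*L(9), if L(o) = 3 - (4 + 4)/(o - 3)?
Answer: -3200/3 ≈ -1066.7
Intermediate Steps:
L(o) = 3 - 8/(-3 + o)
x(16*4)*L(9) = (-160*4)*((-17 + 3*9)/(-3 + 9)) = (-10*64)*((-17 + 27)/6) = -320*10/3 = -640*5/3 = -3200/3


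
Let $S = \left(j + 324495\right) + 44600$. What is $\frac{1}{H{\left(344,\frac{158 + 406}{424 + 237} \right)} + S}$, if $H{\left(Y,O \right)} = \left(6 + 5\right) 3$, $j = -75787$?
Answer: $\frac{1}{293341} \approx 3.409 \cdot 10^{-6}$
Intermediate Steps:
$S = 293308$ ($S = \left(-75787 + 324495\right) + 44600 = 248708 + 44600 = 293308$)
$H{\left(Y,O \right)} = 33$ ($H{\left(Y,O \right)} = 11 \cdot 3 = 33$)
$\frac{1}{H{\left(344,\frac{158 + 406}{424 + 237} \right)} + S} = \frac{1}{33 + 293308} = \frac{1}{293341}$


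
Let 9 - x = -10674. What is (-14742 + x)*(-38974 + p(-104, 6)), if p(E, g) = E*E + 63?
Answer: 114037605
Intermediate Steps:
x = 10683 (x = 9 - 1*(-10674) = 9 + 10674 = 10683)
p(E, g) = 63 + E**2 (p(E, g) = E**2 + 63 = 63 + E**2)
(-14742 + x)*(-38974 + p(-104, 6)) = (-14742 + 10683)*(-38974 + (63 + (-104)**2)) = -4059*(-38974 + (63 + 10816)) = -4059*(-38974 + 10879) = -4059*(-28095) = 114037605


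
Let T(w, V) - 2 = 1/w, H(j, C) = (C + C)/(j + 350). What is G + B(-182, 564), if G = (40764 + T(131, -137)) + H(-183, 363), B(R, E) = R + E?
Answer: 900290069/21877 ≈ 41152.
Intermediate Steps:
H(j, C) = 2*C/(350 + j) (H(j, C) = (2*C)/(350 + j) = 2*C/(350 + j))
T(w, V) = 2 + 1/w
B(R, E) = E + R
G = 891933055/21877 (G = (40764 + (2 + 1/131)) + 2*363/(350 - 183) = (40764 + (2 + 1/131)) + 2*363/167 = (40764 + 263/131) + 2*363*(1/167) = 5340347/131 + 726/167 = 891933055/21877 ≈ 40770.)
G + B(-182, 564) = 891933055/21877 + (564 - 182) = 891933055/21877 + 382 = 900290069/21877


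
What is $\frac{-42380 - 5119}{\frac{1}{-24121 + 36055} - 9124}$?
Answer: $\frac{566853066}{108885815} \approx 5.2059$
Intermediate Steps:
$\frac{-42380 - 5119}{\frac{1}{-24121 + 36055} - 9124} = - \frac{47499}{\frac{1}{11934} - 9124} = - \frac{47499}{- \frac{108885815}{11934}} = \left(-47499\right) \left(- \frac{11934}{108885815}\right) = \frac{566853066}{108885815}$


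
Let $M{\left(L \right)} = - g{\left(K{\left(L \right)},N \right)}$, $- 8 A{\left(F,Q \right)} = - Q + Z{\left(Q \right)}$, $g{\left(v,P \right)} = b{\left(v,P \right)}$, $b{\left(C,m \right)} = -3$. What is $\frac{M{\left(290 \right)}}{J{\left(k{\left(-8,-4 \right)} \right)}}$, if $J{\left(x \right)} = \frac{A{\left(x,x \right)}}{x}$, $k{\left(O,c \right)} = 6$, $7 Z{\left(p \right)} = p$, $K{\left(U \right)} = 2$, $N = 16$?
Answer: $28$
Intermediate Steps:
$g{\left(v,P \right)} = -3$
$Z{\left(p \right)} = \frac{p}{7}$
$A{\left(F,Q \right)} = \frac{3 Q}{28}$ ($A{\left(F,Q \right)} = - \frac{- Q + \frac{Q}{7}}{8} = - \frac{\left(- \frac{6}{7}\right) Q}{8} = \frac{3 Q}{28}$)
$M{\left(L \right)} = 3$ ($M{\left(L \right)} = \left(-1\right) \left(-3\right) = 3$)
$J{\left(x \right)} = \frac{3}{28}$ ($J{\left(x \right)} = \frac{\frac{3}{28} x}{x} = \frac{3}{28}$)
$\frac{M{\left(290 \right)}}{J{\left(k{\left(-8,-4 \right)} \right)}} = \frac{3}{\frac{3}{28}} = 3 \cdot \frac{28}{3} = 28$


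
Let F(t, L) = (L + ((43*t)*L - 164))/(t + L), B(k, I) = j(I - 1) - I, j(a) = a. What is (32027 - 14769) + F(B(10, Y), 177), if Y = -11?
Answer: 1514905/88 ≈ 17215.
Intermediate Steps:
B(k, I) = -1 (B(k, I) = (I - 1) - I = (-1 + I) - I = -1)
F(t, L) = (-164 + L + 43*L*t)/(L + t) (F(t, L) = (L + (43*L*t - 164))/(L + t) = (L + (-164 + 43*L*t))/(L + t) = (-164 + L + 43*L*t)/(L + t))
(32027 - 14769) + F(B(10, Y), 177) = (32027 - 14769) + (-164 + 177 + 43*177*(-1))/(177 - 1) = 17258 + (-164 + 177 - 7611)/176 = 17258 + (1/176)*(-7598) = 17258 - 3799/88 = 1514905/88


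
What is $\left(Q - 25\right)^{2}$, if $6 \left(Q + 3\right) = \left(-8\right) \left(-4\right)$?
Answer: $\frac{4624}{9} \approx 513.78$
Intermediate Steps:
$Q = \frac{7}{3}$ ($Q = -3 + \frac{\left(-8\right) \left(-4\right)}{6} = -3 + \frac{1}{6} \cdot 32 = -3 + \frac{16}{3} = \frac{7}{3} \approx 2.3333$)
$\left(Q - 25\right)^{2} = \left(\frac{7}{3} - 25\right)^{2} = \left(- \frac{68}{3}\right)^{2} = \frac{4624}{9}$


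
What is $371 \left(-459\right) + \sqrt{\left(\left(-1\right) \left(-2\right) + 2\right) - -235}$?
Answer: $-170289 + \sqrt{239} \approx -1.7027 \cdot 10^{5}$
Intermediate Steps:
$371 \left(-459\right) + \sqrt{\left(\left(-1\right) \left(-2\right) + 2\right) - -235} = -170289 + \sqrt{\left(2 + 2\right) + 235} = -170289 + \sqrt{4 + 235} = -170289 + \sqrt{239}$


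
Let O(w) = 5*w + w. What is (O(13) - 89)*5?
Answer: -55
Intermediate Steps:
O(w) = 6*w
(O(13) - 89)*5 = (6*13 - 89)*5 = (78 - 89)*5 = -11*5 = -55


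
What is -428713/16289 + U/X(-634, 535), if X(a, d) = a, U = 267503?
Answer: -4629160409/10327226 ≈ -448.25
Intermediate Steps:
-428713/16289 + U/X(-634, 535) = -428713/16289 + 267503/(-634) = -428713*1/16289 + 267503*(-1/634) = -428713/16289 - 267503/634 = -4629160409/10327226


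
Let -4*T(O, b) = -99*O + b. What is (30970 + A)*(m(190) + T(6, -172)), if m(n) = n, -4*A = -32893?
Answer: 119617799/8 ≈ 1.4952e+7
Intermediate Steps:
A = 32893/4 (A = -1/4*(-32893) = 32893/4 ≈ 8223.3)
T(O, b) = -b/4 + 99*O/4 (T(O, b) = -(-99*O + b)/4 = -(b - 99*O)/4 = -b/4 + 99*O/4)
(30970 + A)*(m(190) + T(6, -172)) = (30970 + 32893/4)*(190 + (-1/4*(-172) + (99/4)*6)) = 156773*(190 + (43 + 297/2))/4 = 156773*(190 + 383/2)/4 = (156773/4)*(763/2) = 119617799/8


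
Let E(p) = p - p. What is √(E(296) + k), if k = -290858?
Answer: I*√290858 ≈ 539.31*I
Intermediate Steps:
E(p) = 0
√(E(296) + k) = √(0 - 290858) = √(-290858) = I*√290858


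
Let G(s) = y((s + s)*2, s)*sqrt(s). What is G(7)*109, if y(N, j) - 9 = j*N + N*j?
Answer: 43709*sqrt(7) ≈ 1.1564e+5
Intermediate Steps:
y(N, j) = 9 + 2*N*j (y(N, j) = 9 + (j*N + N*j) = 9 + (N*j + N*j) = 9 + 2*N*j)
G(s) = sqrt(s)*(9 + 8*s**2) (G(s) = (9 + 2*((s + s)*2)*s)*sqrt(s) = (9 + 2*((2*s)*2)*s)*sqrt(s) = (9 + 2*(4*s)*s)*sqrt(s) = (9 + 8*s**2)*sqrt(s) = sqrt(s)*(9 + 8*s**2))
G(7)*109 = (sqrt(7)*(9 + 8*7**2))*109 = (sqrt(7)*(9 + 8*49))*109 = (sqrt(7)*(9 + 392))*109 = (sqrt(7)*401)*109 = (401*sqrt(7))*109 = 43709*sqrt(7)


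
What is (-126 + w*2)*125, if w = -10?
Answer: -18250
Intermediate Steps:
(-126 + w*2)*125 = (-126 - 10*2)*125 = (-126 - 20)*125 = -146*125 = -18250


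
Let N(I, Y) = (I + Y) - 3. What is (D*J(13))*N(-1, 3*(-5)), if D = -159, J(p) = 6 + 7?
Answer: 39273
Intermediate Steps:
N(I, Y) = -3 + I + Y
J(p) = 13
(D*J(13))*N(-1, 3*(-5)) = (-159*13)*(-3 - 1 + 3*(-5)) = -2067*(-3 - 1 - 15) = -2067*(-19) = 39273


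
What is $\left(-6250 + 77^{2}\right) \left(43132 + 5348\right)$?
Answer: $-15562080$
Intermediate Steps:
$\left(-6250 + 77^{2}\right) \left(43132 + 5348\right) = \left(-6250 + 5929\right) 48480 = \left(-321\right) 48480 = -15562080$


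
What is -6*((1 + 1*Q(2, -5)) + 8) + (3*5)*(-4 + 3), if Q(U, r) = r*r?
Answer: -219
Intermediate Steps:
Q(U, r) = r²
-6*((1 + 1*Q(2, -5)) + 8) + (3*5)*(-4 + 3) = -6*((1 + 1*(-5)²) + 8) + (3*5)*(-4 + 3) = -6*((1 + 1*25) + 8) + 15*(-1) = -6*((1 + 25) + 8) - 15 = -6*(26 + 8) - 15 = -6*34 - 15 = -204 - 15 = -219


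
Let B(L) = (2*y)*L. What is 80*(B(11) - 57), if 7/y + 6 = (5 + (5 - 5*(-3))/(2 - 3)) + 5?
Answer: -5330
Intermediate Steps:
y = -7/16 (y = 7/(-6 + ((5 + (5 - 5*(-3))/(2 - 3)) + 5)) = 7/(-6 + ((5 + (5 + 15)/(-1)) + 5)) = 7/(-6 + ((5 + 20*(-1)) + 5)) = 7/(-6 + ((5 - 20) + 5)) = 7/(-6 + (-15 + 5)) = 7/(-6 - 10) = 7/(-16) = 7*(-1/16) = -7/16 ≈ -0.43750)
B(L) = -7*L/8 (B(L) = (2*(-7/16))*L = -7*L/8)
80*(B(11) - 57) = 80*(-7/8*11 - 57) = 80*(-77/8 - 57) = 80*(-533/8) = -5330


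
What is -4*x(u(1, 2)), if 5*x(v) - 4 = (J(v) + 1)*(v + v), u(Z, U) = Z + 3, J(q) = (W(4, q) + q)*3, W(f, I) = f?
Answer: -816/5 ≈ -163.20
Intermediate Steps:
J(q) = 12 + 3*q (J(q) = (4 + q)*3 = 12 + 3*q)
u(Z, U) = 3 + Z
x(v) = ⅘ + 2*v*(13 + 3*v)/5 (x(v) = ⅘ + (((12 + 3*v) + 1)*(v + v))/5 = ⅘ + ((13 + 3*v)*(2*v))/5 = ⅘ + (2*v*(13 + 3*v))/5 = ⅘ + 2*v*(13 + 3*v)/5)
-4*x(u(1, 2)) = -4*(⅘ + 6*(3 + 1)²/5 + 26*(3 + 1)/5) = -4*(⅘ + (6/5)*4² + (26/5)*4) = -4*(⅘ + (6/5)*16 + 104/5) = -4*(⅘ + 96/5 + 104/5) = -4*204/5 = -816/5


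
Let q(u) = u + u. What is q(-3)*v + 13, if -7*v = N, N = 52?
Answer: 403/7 ≈ 57.571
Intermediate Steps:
v = -52/7 (v = -⅐*52 = -52/7 ≈ -7.4286)
q(u) = 2*u
q(-3)*v + 13 = (2*(-3))*(-52/7) + 13 = -6*(-52/7) + 13 = 312/7 + 13 = 403/7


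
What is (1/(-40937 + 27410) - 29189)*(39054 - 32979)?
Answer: -29612970300/167 ≈ -1.7732e+8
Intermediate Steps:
(1/(-40937 + 27410) - 29189)*(39054 - 32979) = (1/(-13527) - 29189)*6075 = (-1/13527 - 29189)*6075 = -394839604/13527*6075 = -29612970300/167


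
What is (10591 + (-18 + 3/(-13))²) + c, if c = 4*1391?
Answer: 2786364/169 ≈ 16487.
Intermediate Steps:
c = 5564
(10591 + (-18 + 3/(-13))²) + c = (10591 + (-18 + 3/(-13))²) + 5564 = (10591 + (-18 + 3*(-1/13))²) + 5564 = (10591 + (-18 - 3/13)²) + 5564 = (10591 + (-237/13)²) + 5564 = (10591 + 56169/169) + 5564 = 1846048/169 + 5564 = 2786364/169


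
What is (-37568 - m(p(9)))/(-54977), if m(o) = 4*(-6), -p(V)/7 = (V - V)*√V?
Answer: 2888/4229 ≈ 0.68290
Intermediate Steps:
p(V) = 0 (p(V) = -7*(V - V)*√V = -0*√V = -7*0 = 0)
m(o) = -24
(-37568 - m(p(9)))/(-54977) = (-37568 - 1*(-24))/(-54977) = (-37568 + 24)*(-1/54977) = -37544*(-1/54977) = 2888/4229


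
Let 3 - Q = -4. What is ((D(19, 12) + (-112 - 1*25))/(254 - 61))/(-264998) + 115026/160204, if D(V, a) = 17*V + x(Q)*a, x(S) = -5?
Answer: 1470735046065/2048392935314 ≈ 0.71799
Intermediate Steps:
Q = 7 (Q = 3 - 1*(-4) = 3 + 4 = 7)
D(V, a) = -5*a + 17*V (D(V, a) = 17*V - 5*a = -5*a + 17*V)
((D(19, 12) + (-112 - 1*25))/(254 - 61))/(-264998) + 115026/160204 = (((-5*12 + 17*19) + (-112 - 1*25))/(254 - 61))/(-264998) + 115026/160204 = (((-60 + 323) + (-112 - 25))/193)*(-1/264998) + 115026*(1/160204) = ((263 - 137)/193)*(-1/264998) + 57513/80102 = ((1/193)*126)*(-1/264998) + 57513/80102 = (126/193)*(-1/264998) + 57513/80102 = -63/25572307 + 57513/80102 = 1470735046065/2048392935314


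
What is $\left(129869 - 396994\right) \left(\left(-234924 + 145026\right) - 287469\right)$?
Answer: $100804159875$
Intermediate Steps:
$\left(129869 - 396994\right) \left(\left(-234924 + 145026\right) - 287469\right) = - 267125 \left(-89898 - 287469\right) = \left(-267125\right) \left(-377367\right) = 100804159875$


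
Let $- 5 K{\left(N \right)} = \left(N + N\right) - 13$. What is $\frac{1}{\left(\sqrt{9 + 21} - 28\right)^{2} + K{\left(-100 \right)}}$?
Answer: $\frac{21415}{15992089} + \frac{1400 \sqrt{30}}{15992089} \approx 0.0018186$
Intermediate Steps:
$K{\left(N \right)} = \frac{13}{5} - \frac{2 N}{5}$ ($K{\left(N \right)} = - \frac{\left(N + N\right) - 13}{5} = - \frac{2 N - 13}{5} = - \frac{-13 + 2 N}{5} = \frac{13}{5} - \frac{2 N}{5}$)
$\frac{1}{\left(\sqrt{9 + 21} - 28\right)^{2} + K{\left(-100 \right)}} = \frac{1}{\left(\sqrt{9 + 21} - 28\right)^{2} + \left(\frac{13}{5} - -40\right)} = \frac{1}{\left(\sqrt{30} - 28\right)^{2} + \left(\frac{13}{5} + 40\right)} = \frac{1}{\left(-28 + \sqrt{30}\right)^{2} + \frac{213}{5}} = \frac{1}{\frac{213}{5} + \left(-28 + \sqrt{30}\right)^{2}}$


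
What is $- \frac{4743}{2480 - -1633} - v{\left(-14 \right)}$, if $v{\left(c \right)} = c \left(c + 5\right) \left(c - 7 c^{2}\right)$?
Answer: $\frac{79808125}{457} \approx 1.7463 \cdot 10^{5}$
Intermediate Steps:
$v{\left(c \right)} = c \left(5 + c\right) \left(c - 7 c^{2}\right)$
$- \frac{4743}{2480 - -1633} - v{\left(-14 \right)} = - \frac{4743}{2480 - -1633} - \left(-14\right)^{2} \left(5 - -476 - 7 \left(-14\right)^{2}\right) = - \frac{4743}{2480 + 1633} - 196 \left(5 + 476 - 1372\right) = - \frac{4743}{4113} - 196 \left(5 + 476 - 1372\right) = \left(-4743\right) \frac{1}{4113} - 196 \left(-891\right) = - \frac{527}{457} - -174636 = - \frac{527}{457} + 174636 = \frac{79808125}{457}$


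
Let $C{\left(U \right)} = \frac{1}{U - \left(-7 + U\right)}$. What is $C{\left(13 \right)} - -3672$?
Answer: $\frac{25705}{7} \approx 3672.1$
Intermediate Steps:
$C{\left(U \right)} = \frac{1}{7}$
$C{\left(13 \right)} - -3672 = \frac{1}{7} - -3672 = \frac{1}{7} + 3672 = \frac{25705}{7}$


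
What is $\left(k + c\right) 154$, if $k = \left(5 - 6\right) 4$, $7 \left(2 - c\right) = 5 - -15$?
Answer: $-748$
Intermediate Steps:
$c = - \frac{6}{7}$ ($c = 2 - \frac{5 - -15}{7} = 2 - \frac{5 + 15}{7} = 2 - \frac{20}{7} = - \frac{6}{7} \approx -0.85714$)
$k = -4$ ($k = \left(-1\right) 4 = -4$)
$\left(k + c\right) 154 = \left(-4 - \frac{6}{7}\right) 154 = \left(- \frac{34}{7}\right) 154 = -748$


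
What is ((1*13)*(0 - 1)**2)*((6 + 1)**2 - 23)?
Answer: 338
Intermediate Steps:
((1*13)*(0 - 1)**2)*((6 + 1)**2 - 23) = (13*(-1)**2)*(7**2 - 23) = (13*1)*(49 - 23) = 13*26 = 338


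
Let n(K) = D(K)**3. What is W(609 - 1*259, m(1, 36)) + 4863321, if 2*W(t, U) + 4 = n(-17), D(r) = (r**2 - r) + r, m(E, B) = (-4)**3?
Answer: 33864207/2 ≈ 1.6932e+7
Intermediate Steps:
m(E, B) = -64
D(r) = r**2
n(K) = K**6 (n(K) = (K**2)**3 = K**6)
W(t, U) = 24137565/2 (W(t, U) = -2 + (1/2)*(-17)**6 = -2 + (1/2)*24137569 = -2 + 24137569/2 = 24137565/2)
W(609 - 1*259, m(1, 36)) + 4863321 = 24137565/2 + 4863321 = 33864207/2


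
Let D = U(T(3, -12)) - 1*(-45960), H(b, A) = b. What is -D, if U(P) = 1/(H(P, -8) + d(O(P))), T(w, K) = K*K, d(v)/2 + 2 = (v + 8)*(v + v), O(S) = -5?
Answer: -3676801/80 ≈ -45960.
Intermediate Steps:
d(v) = -4 + 4*v*(8 + v) (d(v) = -4 + 2*((v + 8)*(v + v)) = -4 + 2*((8 + v)*(2*v)) = -4 + 2*(2*v*(8 + v)) = -4 + 4*v*(8 + v))
T(w, K) = K²
U(P) = 1/(-64 + P) (U(P) = 1/(P + (-4 + 4*(-5)² + 32*(-5))) = 1/(P + (-4 + 4*25 - 160)) = 1/(P + (-4 + 100 - 160)) = 1/(P - 64) = 1/(-64 + P))
D = 3676801/80 (D = 1/(-64 + (-12)²) - 1*(-45960) = 1/(-64 + 144) + 45960 = 1/80 + 45960 = 3676801/80 ≈ 45960.)
-D = -1*3676801/80 = -3676801/80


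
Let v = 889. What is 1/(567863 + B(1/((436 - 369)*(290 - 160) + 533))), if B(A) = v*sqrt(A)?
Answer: 5248757709/2980575298115546 - 2667*sqrt(1027)/2980575298115546 ≈ 1.7610e-6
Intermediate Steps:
B(A) = 889*sqrt(A)
1/(567863 + B(1/((436 - 369)*(290 - 160) + 533))) = 1/(567863 + 889*sqrt(1/((436 - 369)*(290 - 160) + 533))) = 1/(567863 + 889*sqrt(1/(67*130 + 533))) = 1/(567863 + 889*sqrt(1/(8710 + 533))) = 1/(567863 + 889*sqrt(1/9243)) = 1/(567863 + 889*(sqrt(1027)/3081)) = 1/(567863 + 889*sqrt(1027)/3081)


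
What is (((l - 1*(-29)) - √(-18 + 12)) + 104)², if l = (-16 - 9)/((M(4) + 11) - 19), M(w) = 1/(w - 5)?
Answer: 1492798/81 - 2444*I*√6/9 ≈ 18430.0 - 665.17*I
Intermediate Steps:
M(w) = 1/(-5 + w)
l = 25/9 (l = (-16 - 9)/((1/(-5 + 4) + 11) - 19) = -25/((1/(-1) + 11) - 19) = -25/((-1 + 11) - 19) = -25/(10 - 19) = -25/(-9) = -25*(-⅑) = 25/9 ≈ 2.7778)
(((l - 1*(-29)) - √(-18 + 12)) + 104)² = (((25/9 - 1*(-29)) - √(-18 + 12)) + 104)² = (((25/9 + 29) - √(-6)) + 104)² = ((286/9 - I*√6) + 104)² = (1222/9 - I*√6)²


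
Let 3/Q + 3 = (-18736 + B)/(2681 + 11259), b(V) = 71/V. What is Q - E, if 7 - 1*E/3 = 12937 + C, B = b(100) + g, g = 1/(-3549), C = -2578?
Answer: 667411906294176/21491072521 ≈ 31055.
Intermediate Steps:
g = -1/3549 ≈ -0.00028177
B = 251879/354900 (B = 71/100 - 1/3549 = 251879/354900 ≈ 0.70972)
E = -31056 (E = 21 - 3*(12937 - 2578) = 21 - 3*10359 = 21 - 31077 = -31056)
Q = -14841918000/21491072521 (Q = 3/(-3 + (-18736 + 251879/354900)/(2681 + 11259)) = 3/(-3 - 6649154521/354900/13940) = 3/(-3 - 6649154521/354900*1/13940) = 3/(-3 - 6649154521/4947306000) = 3/(-21491072521/4947306000) = 3*(-4947306000/21491072521) = -14841918000/21491072521 ≈ -0.69061)
Q - E = -14841918000/21491072521 - 1*(-31056) = -14841918000/21491072521 + 31056 = 667411906294176/21491072521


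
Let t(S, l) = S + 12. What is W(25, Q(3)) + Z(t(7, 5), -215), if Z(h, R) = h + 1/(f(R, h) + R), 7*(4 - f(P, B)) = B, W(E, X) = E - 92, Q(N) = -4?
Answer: -71815/1496 ≈ -48.005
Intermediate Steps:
W(E, X) = -92 + E
f(P, B) = 4 - B/7
t(S, l) = 12 + S
Z(h, R) = h + 1/(4 + R - h/7) (Z(h, R) = h + 1/((4 - h/7) + R) = h + 1/(4 + R - h/7))
W(25, Q(3)) + Z(t(7, 5), -215) = (-92 + 25) + (7 - (12 + 7)*(-28 + (12 + 7)) + 7*(-215)*(12 + 7))/(28 - (12 + 7) + 7*(-215)) = -67 + (7 - 1*19*(-28 + 19) + 7*(-215)*19)/(28 - 1*19 - 1505) = -67 + (7 - 1*19*(-9) - 28595)/(28 - 19 - 1505) = -67 + (7 + 171 - 28595)/(-1496) = -67 - 1/1496*(-28417) = -67 + 28417/1496 = -71815/1496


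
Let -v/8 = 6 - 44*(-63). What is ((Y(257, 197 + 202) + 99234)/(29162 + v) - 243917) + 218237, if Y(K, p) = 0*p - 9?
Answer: -178068615/6938 ≈ -25666.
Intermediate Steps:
Y(K, p) = -9 (Y(K, p) = 0 - 9 = -9)
v = -22224 (v = -8*(6 - 44*(-63)) = -8*(6 + 2772) = -8*2778 = -22224)
((Y(257, 197 + 202) + 99234)/(29162 + v) - 243917) + 218237 = ((-9 + 99234)/(29162 - 22224) - 243917) + 218237 = (99225/6938 - 243917) + 218237 = -1692196921/6938 + 218237 = -178068615/6938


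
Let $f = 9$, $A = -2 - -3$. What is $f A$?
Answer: $9$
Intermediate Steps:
$A = 1$ ($A = -2 + 3 = 1$)
$f A = 9 \cdot 1 = 9$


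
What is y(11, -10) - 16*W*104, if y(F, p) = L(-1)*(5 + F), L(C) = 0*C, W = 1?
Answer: -1664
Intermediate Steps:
L(C) = 0
y(F, p) = 0 (y(F, p) = 0*(5 + F) = 0)
y(11, -10) - 16*W*104 = 0 - 16*1*104 = 0 - 16*104 = 0 - 1664 = -1664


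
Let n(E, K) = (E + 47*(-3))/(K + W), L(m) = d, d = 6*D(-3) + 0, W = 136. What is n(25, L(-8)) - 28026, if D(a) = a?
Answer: -1653592/59 ≈ -28027.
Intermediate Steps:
d = -18 (d = 6*(-3) + 0 = -18 + 0 = -18)
L(m) = -18
n(E, K) = (-141 + E)/(136 + K) (n(E, K) = (E + 47*(-3))/(K + 136) = (E - 141)/(136 + K) = (-141 + E)/(136 + K))
n(25, L(-8)) - 28026 = (-141 + 25)/(136 - 18) - 28026 = -116/118 - 28026 = (1/118)*(-116) - 28026 = -58/59 - 28026 = -1653592/59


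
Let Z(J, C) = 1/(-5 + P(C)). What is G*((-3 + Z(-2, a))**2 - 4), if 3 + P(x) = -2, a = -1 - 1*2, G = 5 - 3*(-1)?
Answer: 1122/25 ≈ 44.880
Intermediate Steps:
G = 8 (G = 5 + 3 = 8)
a = -3 (a = -1 - 2 = -3)
P(x) = -5 (P(x) = -3 - 2 = -5)
Z(J, C) = -1/10 (Z(J, C) = 1/(-5 - 5) = 1/(-10) = -1/10)
G*((-3 + Z(-2, a))**2 - 4) = 8*((-3 - 1/10)**2 - 4) = 8*((-31/10)**2 - 4) = 8*(961/100 - 4) = 8*(561/100) = 1122/25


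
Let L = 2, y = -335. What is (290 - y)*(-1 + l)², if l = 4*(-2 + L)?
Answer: 625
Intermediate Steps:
l = 0 (l = 4*(-2 + 2) = 4*0 = 0)
(290 - y)*(-1 + l)² = (290 - 1*(-335))*(-1 + 0)² = (290 + 335)*(-1)² = 625*1 = 625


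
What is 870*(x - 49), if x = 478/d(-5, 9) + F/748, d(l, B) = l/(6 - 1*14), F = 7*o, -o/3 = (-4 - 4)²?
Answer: 116161182/187 ≈ 6.2118e+5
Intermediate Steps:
o = -192 (o = -3*(-4 - 4)² = -3*(-8)² = -3*64 = -192)
F = -1344 (F = 7*(-192) = -1344)
d(l, B) = -l/8 (d(l, B) = l/(6 - 14) = l/(-8) = l*(-⅛) = -l/8)
x = 713408/935 (x = 478/((-⅛*(-5))) - 1344/748 = 478/(5/8) - 1344*1/748 = 478*(8/5) - 336/187 = 3824/5 - 336/187 = 713408/935 ≈ 763.00)
870*(x - 49) = 870*(713408/935 - 49) = 870*(667593/935) = 116161182/187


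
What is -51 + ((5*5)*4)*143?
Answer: 14249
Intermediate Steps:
-51 + ((5*5)*4)*143 = -51 + (25*4)*143 = -51 + 100*143 = -51 + 14300 = 14249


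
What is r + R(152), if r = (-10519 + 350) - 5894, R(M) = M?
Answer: -15911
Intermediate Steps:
r = -16063 (r = -10169 - 5894 = -16063)
r + R(152) = -16063 + 152 = -15911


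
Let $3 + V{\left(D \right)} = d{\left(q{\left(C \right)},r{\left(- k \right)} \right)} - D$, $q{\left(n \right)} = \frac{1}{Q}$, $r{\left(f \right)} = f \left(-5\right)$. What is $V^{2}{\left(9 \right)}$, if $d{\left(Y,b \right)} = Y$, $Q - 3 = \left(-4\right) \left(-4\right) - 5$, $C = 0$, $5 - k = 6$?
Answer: $\frac{27889}{196} \approx 142.29$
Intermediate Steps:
$k = -1$ ($k = 5 - 6 = -1$)
$Q = 14$ ($Q = 3 - -11 = 3 + \left(16 - 5\right) = 3 + 11 = 14$)
$r{\left(f \right)} = - 5 f$
$q{\left(n \right)} = \frac{1}{14}$
$V{\left(D \right)} = - \frac{41}{14} - D$ ($V{\left(D \right)} = -3 - \left(- \frac{1}{14} + D\right) = - \frac{41}{14} - D$)
$V^{2}{\left(9 \right)} = \left(- \frac{41}{14} - 9\right)^{2} = \left(- \frac{167}{14}\right)^{2} = \frac{27889}{196}$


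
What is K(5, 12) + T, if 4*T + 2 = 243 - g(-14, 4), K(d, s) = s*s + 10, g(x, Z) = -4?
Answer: 861/4 ≈ 215.25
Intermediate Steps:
K(d, s) = 10 + s**2 (K(d, s) = s**2 + 10 = 10 + s**2)
T = 245/4 (T = -1/2 + (243 - 1*(-4))/4 = -1/2 + (243 + 4)/4 = -1/2 + (1/4)*247 = -1/2 + 247/4 = 245/4 ≈ 61.250)
K(5, 12) + T = (10 + 12**2) + 245/4 = (10 + 144) + 245/4 = 154 + 245/4 = 861/4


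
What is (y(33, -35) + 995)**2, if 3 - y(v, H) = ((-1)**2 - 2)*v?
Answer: 1062961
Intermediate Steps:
y(v, H) = 3 + v (y(v, H) = 3 - ((-1)**2 - 2)*v = 3 - (1 - 2)*v = 3 - (-1)*v = 3 + v)
(y(33, -35) + 995)**2 = ((3 + 33) + 995)**2 = (36 + 995)**2 = 1031**2 = 1062961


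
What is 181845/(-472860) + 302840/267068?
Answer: 525755233/701587636 ≈ 0.74938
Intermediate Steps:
181845/(-472860) + 302840/267068 = 181845*(-1/472860) + 302840*(1/267068) = -4041/10508 + 75710/66767 = 525755233/701587636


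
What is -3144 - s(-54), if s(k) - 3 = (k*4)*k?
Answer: -14811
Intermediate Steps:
s(k) = 3 + 4*k² (s(k) = 3 + (k*4)*k = 3 + (4*k)*k = 3 + 4*k²)
-3144 - s(-54) = -3144 - (3 + 4*(-54)²) = -3144 - (3 + 4*2916) = -3144 - (3 + 11664) = -3144 - 1*11667 = -3144 - 11667 = -14811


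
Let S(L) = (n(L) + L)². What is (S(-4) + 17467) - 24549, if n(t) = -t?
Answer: -7082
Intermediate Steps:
S(L) = 0 (S(L) = (-L + L)² = 0² = 0)
(S(-4) + 17467) - 24549 = (0 + 17467) - 24549 = 17467 - 24549 = -7082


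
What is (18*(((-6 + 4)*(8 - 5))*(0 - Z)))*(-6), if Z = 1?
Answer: -648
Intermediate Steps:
(18*(((-6 + 4)*(8 - 5))*(0 - Z)))*(-6) = (18*(((-6 + 4)*(8 - 5))*(0 - 1*1)))*(-6) = (18*((-2*3)*(0 - 1)))*(-6) = (18*(-6*(-1)))*(-6) = (18*6)*(-6) = 108*(-6) = -648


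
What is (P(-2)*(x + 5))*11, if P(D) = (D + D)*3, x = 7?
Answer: -1584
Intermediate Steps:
P(D) = 6*D (P(D) = (2*D)*3 = 6*D)
(P(-2)*(x + 5))*11 = ((6*(-2))*(7 + 5))*11 = -12*12*11 = -144*11 = -1584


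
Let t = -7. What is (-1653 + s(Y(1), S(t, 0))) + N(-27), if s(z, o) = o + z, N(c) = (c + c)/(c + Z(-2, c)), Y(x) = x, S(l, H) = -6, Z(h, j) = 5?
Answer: -18211/11 ≈ -1655.5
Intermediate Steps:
N(c) = 2*c/(5 + c) (N(c) = (c + c)/(c + 5) = (2*c)/(5 + c) = 2*c/(5 + c))
(-1653 + s(Y(1), S(t, 0))) + N(-27) = (-1653 + (-6 + 1)) + 2*(-27)/(5 - 27) = (-1653 - 5) + 2*(-27)/(-22) = -1658 + 2*(-27)*(-1/22) = -1658 + 27/11 = -18211/11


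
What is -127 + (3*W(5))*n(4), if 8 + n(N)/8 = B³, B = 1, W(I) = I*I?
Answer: -4327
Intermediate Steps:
W(I) = I²
n(N) = -56 (n(N) = -64 + 8*1³ = -64 + 8*1 = -64 + 8 = -56)
-127 + (3*W(5))*n(4) = -127 + (3*5²)*(-56) = -127 + (3*25)*(-56) = -127 + 75*(-56) = -127 - 4200 = -4327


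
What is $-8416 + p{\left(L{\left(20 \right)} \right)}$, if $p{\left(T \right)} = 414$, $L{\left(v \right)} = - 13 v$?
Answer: $-8002$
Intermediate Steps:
$-8416 + p{\left(L{\left(20 \right)} \right)} = -8416 + 414 = -8002$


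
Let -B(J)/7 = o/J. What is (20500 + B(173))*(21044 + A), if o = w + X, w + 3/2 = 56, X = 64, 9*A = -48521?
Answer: 998992663375/3114 ≈ 3.2081e+8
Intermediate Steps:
A = -48521/9 (A = (⅑)*(-48521) = -48521/9 ≈ -5391.2)
w = 109/2 (w = -3/2 + 56 = 109/2 ≈ 54.500)
o = 237/2 (o = 109/2 + 64 = 237/2 ≈ 118.50)
B(J) = -1659/(2*J)
(20500 + B(173))*(21044 + A) = (20500 - 1659/2/173)*(21044 - 48521/9) = (20500 - 1659/2*1/173)*(140875/9) = (20500 - 1659/346)*(140875/9) = (7091341/346)*(140875/9) = 998992663375/3114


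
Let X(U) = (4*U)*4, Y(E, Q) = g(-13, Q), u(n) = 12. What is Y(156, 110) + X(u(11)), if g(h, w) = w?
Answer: 302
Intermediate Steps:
Y(E, Q) = Q
X(U) = 16*U
Y(156, 110) + X(u(11)) = 110 + 16*12 = 110 + 192 = 302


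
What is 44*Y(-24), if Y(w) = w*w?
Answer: 25344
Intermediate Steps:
Y(w) = w**2
44*Y(-24) = 44*(-24)**2 = 44*576 = 25344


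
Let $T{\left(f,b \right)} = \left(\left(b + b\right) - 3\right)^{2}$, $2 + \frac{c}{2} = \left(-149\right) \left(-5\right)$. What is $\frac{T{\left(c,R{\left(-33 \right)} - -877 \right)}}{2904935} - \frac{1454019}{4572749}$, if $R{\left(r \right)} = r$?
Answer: $\frac{1751846519152}{2656707723263} \approx 0.6594$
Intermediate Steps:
$c = 1486$ ($c = -4 + 2 \left(\left(-149\right) \left(-5\right)\right) = -4 + 2 \cdot 745 = -4 + 1490 = 1486$)
$T{\left(f,b \right)} = \left(-3 + 2 b\right)^{2}$ ($T{\left(f,b \right)} = \left(2 b - 3\right)^{2} = \left(-3 + 2 b\right)^{2}$)
$\frac{T{\left(c,R{\left(-33 \right)} - -877 \right)}}{2904935} - \frac{1454019}{4572749} = \frac{\left(-3 + 2 \left(-33 - -877\right)\right)^{2}}{2904935} - \frac{1454019}{4572749} = \left(-3 + 2 \left(-33 + 877\right)\right)^{2} \cdot \frac{1}{2904935} - \frac{1454019}{4572749} = \left(-3 + 2 \cdot 844\right)^{2} \cdot \frac{1}{2904935} - \frac{1454019}{4572749} = \left(-3 + 1688\right)^{2} \cdot \frac{1}{2904935} - \frac{1454019}{4572749} = 1685^{2} \cdot \frac{1}{2904935} - \frac{1454019}{4572749} = 2839225 \cdot \frac{1}{2904935} - \frac{1454019}{4572749} = \frac{567845}{580987} - \frac{1454019}{4572749} = \frac{1751846519152}{2656707723263}$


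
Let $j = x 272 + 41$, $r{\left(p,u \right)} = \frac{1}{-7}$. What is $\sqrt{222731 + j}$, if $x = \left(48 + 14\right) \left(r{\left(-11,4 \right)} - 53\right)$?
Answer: $\frac{2 i \sqrt{8249507}}{7} \approx 820.63 i$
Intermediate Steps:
$r{\left(p,u \right)} = - \frac{1}{7}$
$x = - \frac{23064}{7}$ ($x = \left(48 + 14\right) \left(- \frac{1}{7} - 53\right) = 62 \left(- \frac{372}{7}\right) = - \frac{23064}{7} \approx -3294.9$)
$j = - \frac{6273121}{7}$ ($j = \left(- \frac{23064}{7}\right) 272 + 41 = - \frac{6273408}{7} + 41 = - \frac{6273121}{7} \approx -8.9616 \cdot 10^{5}$)
$\sqrt{222731 + j} = \sqrt{222731 - \frac{6273121}{7}} = \sqrt{- \frac{4714004}{7}} = \frac{2 i \sqrt{8249507}}{7}$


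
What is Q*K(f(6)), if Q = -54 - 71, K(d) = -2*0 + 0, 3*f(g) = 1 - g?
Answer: 0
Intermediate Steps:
f(g) = ⅓ - g/3 (f(g) = (1 - g)/3 = ⅓ - g/3)
K(d) = 0 (K(d) = 0 + 0 = 0)
Q = -125
Q*K(f(6)) = -125*0 = 0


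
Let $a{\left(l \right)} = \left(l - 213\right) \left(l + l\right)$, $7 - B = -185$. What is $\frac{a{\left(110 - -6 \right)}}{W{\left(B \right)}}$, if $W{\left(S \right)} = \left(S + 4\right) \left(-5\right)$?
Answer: $\frac{5626}{245} \approx 22.963$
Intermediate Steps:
$B = 192$ ($B = 7 - -185 = 7 + 185 = 192$)
$W{\left(S \right)} = -20 - 5 S$ ($W{\left(S \right)} = \left(4 + S\right) \left(-5\right) = -20 - 5 S$)
$a{\left(l \right)} = 2 l \left(-213 + l\right)$ ($a{\left(l \right)} = \left(-213 + l\right) 2 l = 2 l \left(-213 + l\right)$)
$\frac{a{\left(110 - -6 \right)}}{W{\left(B \right)}} = \frac{2 \left(110 - -6\right) \left(-213 + \left(110 - -6\right)\right)}{-20 - 960} = \frac{2 \left(110 + 6\right) \left(-213 + \left(110 + 6\right)\right)}{-20 - 960} = \frac{2 \cdot 116 \left(-213 + 116\right)}{-980} = 2 \cdot 116 \left(-97\right) \left(- \frac{1}{980}\right) = \left(-22504\right) \left(- \frac{1}{980}\right) = \frac{5626}{245}$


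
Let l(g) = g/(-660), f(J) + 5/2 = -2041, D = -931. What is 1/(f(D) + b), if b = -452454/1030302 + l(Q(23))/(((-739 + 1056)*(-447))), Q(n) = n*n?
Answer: -5353067980260/10941345170957899 ≈ -0.00048925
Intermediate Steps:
f(J) = -4087/2 (f(J) = -5/2 - 2041 = -4087/2)
Q(n) = n²
l(g) = -g/660 (l(g) = g*(-1/660) = -g/660)
b = -2350753296589/5353067980260 (b = -452454/1030302 + (-1/660*23²)/(((-739 + 1056)*(-447))) = -452454*1/1030302 + (-1/660*529)/((317*(-447))) = -75409/171717 - 529/660/(-141699) = -75409/171717 - 529/660*(-1/141699) = -75409/171717 + 529/93521340 = -2350753296589/5353067980260 ≈ -0.43914)
1/(f(D) + b) = 1/(-4087/2 - 2350753296589/5353067980260) = 1/(-10941345170957899/5353067980260) = -5353067980260/10941345170957899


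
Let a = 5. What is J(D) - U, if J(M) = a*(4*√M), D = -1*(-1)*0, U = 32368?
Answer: -32368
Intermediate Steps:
D = 0 (D = 1*0 = 0)
J(M) = 20*√M (J(M) = 5*(4*√M) = 20*√M)
J(D) - U = 20*√0 - 1*32368 = 20*0 - 32368 = 0 - 32368 = -32368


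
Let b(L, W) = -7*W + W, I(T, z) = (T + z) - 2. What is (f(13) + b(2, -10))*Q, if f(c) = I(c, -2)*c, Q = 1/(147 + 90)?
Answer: 59/79 ≈ 0.74684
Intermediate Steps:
I(T, z) = -2 + T + z
b(L, W) = -6*W
Q = 1/237 ≈ 0.0042194
f(c) = c*(-4 + c) (f(c) = (-2 + c - 2)*c = (-4 + c)*c = c*(-4 + c))
(f(13) + b(2, -10))*Q = (13*(-4 + 13) - 6*(-10))*(1/237) = (13*9 + 60)*(1/237) = (117 + 60)*(1/237) = 177*(1/237) = 59/79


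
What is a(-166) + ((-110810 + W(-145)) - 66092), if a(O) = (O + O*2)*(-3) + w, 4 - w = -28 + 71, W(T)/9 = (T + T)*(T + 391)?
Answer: -817507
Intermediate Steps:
W(T) = 18*T*(391 + T) (W(T) = 9*((T + T)*(T + 391)) = 9*((2*T)*(391 + T)) = 9*(2*T*(391 + T)) = 18*T*(391 + T))
w = -39 (w = 4 - (-28 + 71) = 4 - 1*43 = 4 - 43 = -39)
a(O) = -39 - 9*O (a(O) = (O + O*2)*(-3) - 39 = (O + 2*O)*(-3) - 39 = (3*O)*(-3) - 39 = -9*O - 39 = -39 - 9*O)
a(-166) + ((-110810 + W(-145)) - 66092) = (-39 - 9*(-166)) + ((-110810 + 18*(-145)*(391 - 145)) - 66092) = (-39 + 1494) + ((-110810 + 18*(-145)*246) - 66092) = 1455 + ((-110810 - 642060) - 66092) = 1455 + (-752870 - 66092) = 1455 - 818962 = -817507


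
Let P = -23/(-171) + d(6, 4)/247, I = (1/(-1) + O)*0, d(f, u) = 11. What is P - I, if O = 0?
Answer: 398/2223 ≈ 0.17904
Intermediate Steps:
I = 0 (I = (1/(-1) + 0)*0 = (-1 + 0)*0 = -1*0 = 0)
P = 398/2223 (P = -23/(-171) + 11/247 = -23*(-1/171) + 11*(1/247) = 23/171 + 11/247 = 398/2223 ≈ 0.17904)
P - I = 398/2223 - 1*0 = 398/2223 + 0 = 398/2223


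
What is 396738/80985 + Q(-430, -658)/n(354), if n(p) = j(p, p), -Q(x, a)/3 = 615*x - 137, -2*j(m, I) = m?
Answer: -7134723551/1592705 ≈ -4479.6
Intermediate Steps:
j(m, I) = -m/2
Q(x, a) = 411 - 1845*x (Q(x, a) = -3*(615*x - 137) = -3*(-137 + 615*x) = 411 - 1845*x)
n(p) = -p/2
396738/80985 + Q(-430, -658)/n(354) = 396738/80985 + (411 - 1845*(-430))/((-½*354)) = 396738*(1/80985) + (411 + 793350)/(-177) = 132246/26995 + 793761*(-1/177) = 132246/26995 - 264587/59 = -7134723551/1592705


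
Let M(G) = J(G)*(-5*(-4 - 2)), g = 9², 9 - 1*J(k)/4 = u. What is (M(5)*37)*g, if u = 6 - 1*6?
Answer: 3236760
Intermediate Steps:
u = 0 (u = 6 - 6 = 0)
J(k) = 36 (J(k) = 36 - 4*0 = 36 + 0 = 36)
g = 81
M(G) = 1080 (M(G) = 36*(-5*(-4 - 2)) = 36*(-5*(-6)) = 36*30 = 1080)
(M(5)*37)*g = (1080*37)*81 = 39960*81 = 3236760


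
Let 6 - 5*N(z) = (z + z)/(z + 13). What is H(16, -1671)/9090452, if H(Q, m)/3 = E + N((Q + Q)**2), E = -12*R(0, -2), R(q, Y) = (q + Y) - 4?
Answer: 566241/23566996810 ≈ 2.4027e-5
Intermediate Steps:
R(q, Y) = -4 + Y + q (R(q, Y) = (Y + q) - 4 = -4 + Y + q)
N(z) = 6/5 - 2*z/(5*(13 + z)) (N(z) = 6/5 - (z + z)/(5*(z + 13)) = 6/5 - 2*z/(5*(13 + z)))
E = 72 (E = -12*(-4 - 2 + 0) = -12*(-6) = 72)
H(Q, m) = 216 + 6*(39 + 8*Q**2)/(5*(13 + 4*Q**2)) (H(Q, m) = 3*(72 + 2*(39 + 2*(Q + Q)**2)/(5*(13 + (Q + Q)**2))) = 3*(72 + 2*(39 + 2*(2*Q)**2)/(5*(13 + (2*Q)**2))) = 3*(72 + 2*(39 + 2*(4*Q**2))/(5*(13 + 4*Q**2))) = 3*(72 + 2*(39 + 8*Q**2)/(5*(13 + 4*Q**2))) = 216 + 6*(39 + 8*Q**2)/(5*(13 + 4*Q**2)))
H(16, -1671)/9090452 = (78*(183 + 56*16**2)/(5*(13 + 4*16**2)))/9090452 = (78*(183 + 56*256)/(5*(13 + 4*256)))*(1/9090452) = (78*(183 + 14336)/(5*(13 + 1024)))*(1/9090452) = ((78/5)*14519/1037)*(1/9090452) = ((78/5)*(1/1037)*14519)*(1/9090452) = (1132482/5185)*(1/9090452) = 566241/23566996810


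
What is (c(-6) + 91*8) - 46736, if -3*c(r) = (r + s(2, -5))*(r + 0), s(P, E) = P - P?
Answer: -46020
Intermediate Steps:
s(P, E) = 0
c(r) = -r²/3 (c(r) = -(r + 0)*(r + 0)/3 = -r*r/3 = -r²/3)
(c(-6) + 91*8) - 46736 = (-⅓*(-6)² + 91*8) - 46736 = (-⅓*36 + 728) - 46736 = (-12 + 728) - 46736 = 716 - 46736 = -46020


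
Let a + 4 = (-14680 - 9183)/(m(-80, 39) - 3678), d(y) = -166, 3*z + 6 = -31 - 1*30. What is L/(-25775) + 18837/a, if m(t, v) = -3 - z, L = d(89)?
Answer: 21751479398/2912575 ≈ 7468.1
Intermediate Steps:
z = -67/3 (z = -2 + (-31 - 1*30)/3 = -2 + (-31 - 30)/3 = -2 + (⅓)*(-61) = -2 - 61/3 = -67/3 ≈ -22.333)
L = -166
m(t, v) = 58/3 (m(t, v) = -3 - 1*(-67/3) = -3 + 67/3 = 58/3)
a = 565/224 (a = -4 + (-14680 - 9183)/(58/3 - 3678) = -4 - 23863/(-10976/3) = -4 - 23863*(-3/10976) = -4 + 1461/224 = 565/224 ≈ 2.5223)
L/(-25775) + 18837/a = -166/(-25775) + 18837/(565/224) = -166*(-1/25775) + 18837*(224/565) = 166/25775 + 4219488/565 = 21751479398/2912575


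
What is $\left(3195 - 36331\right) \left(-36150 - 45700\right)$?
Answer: $2712181600$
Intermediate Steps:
$\left(3195 - 36331\right) \left(-36150 - 45700\right) = \left(-33136\right) \left(-81850\right) = 2712181600$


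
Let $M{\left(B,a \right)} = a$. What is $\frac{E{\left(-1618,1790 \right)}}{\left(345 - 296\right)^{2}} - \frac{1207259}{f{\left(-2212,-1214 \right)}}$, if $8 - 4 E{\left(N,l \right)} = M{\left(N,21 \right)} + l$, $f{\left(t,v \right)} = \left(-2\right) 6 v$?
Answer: $- \frac{2905195385}{34977768} \approx -83.058$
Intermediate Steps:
$f{\left(t,v \right)} = - 12 v$
$E{\left(N,l \right)} = - \frac{13}{4} - \frac{l}{4}$ ($E{\left(N,l \right)} = 2 - \frac{21 + l}{4} = 2 - \left(\frac{21}{4} + \frac{l}{4}\right) = - \frac{13}{4} - \frac{l}{4}$)
$\frac{E{\left(-1618,1790 \right)}}{\left(345 - 296\right)^{2}} - \frac{1207259}{f{\left(-2212,-1214 \right)}} = \frac{- \frac{13}{4} - \frac{895}{2}}{\left(345 - 296\right)^{2}} - \frac{1207259}{\left(-12\right) \left(-1214\right)} = \frac{- \frac{13}{4} - \frac{895}{2}}{49^{2}} - \frac{1207259}{14568} = - \frac{1803}{4 \cdot 2401} - \frac{1207259}{14568} = \left(- \frac{1803}{4}\right) \frac{1}{2401} - \frac{1207259}{14568} = - \frac{1803}{9604} - \frac{1207259}{14568} = - \frac{2905195385}{34977768}$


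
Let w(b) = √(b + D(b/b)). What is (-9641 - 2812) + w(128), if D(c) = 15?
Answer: -12453 + √143 ≈ -12441.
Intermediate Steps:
w(b) = √(15 + b) (w(b) = √(b + 15) = √(15 + b))
(-9641 - 2812) + w(128) = (-9641 - 2812) + √(15 + 128) = -12453 + √143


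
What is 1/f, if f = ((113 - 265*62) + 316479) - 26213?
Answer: 1/273949 ≈ 3.6503e-6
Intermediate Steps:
f = 273949 (f = ((113 - 16430) + 316479) - 26213 = (-16317 + 316479) - 26213 = 300162 - 26213 = 273949)
1/f = 1/273949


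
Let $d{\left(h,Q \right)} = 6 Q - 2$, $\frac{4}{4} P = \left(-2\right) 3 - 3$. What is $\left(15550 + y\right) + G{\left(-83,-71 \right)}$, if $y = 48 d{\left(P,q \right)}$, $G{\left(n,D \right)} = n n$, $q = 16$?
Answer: $26951$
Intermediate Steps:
$G{\left(n,D \right)} = n^{2}$
$P = -9$ ($P = \left(-2\right) 3 - 3 = -6 - 3 = -9$)
$d{\left(h,Q \right)} = -2 + 6 Q$
$y = 4512$ ($y = 48 \left(-2 + 6 \cdot 16\right) = 48 \left(-2 + 96\right) = 48 \cdot 94 = 4512$)
$\left(15550 + y\right) + G{\left(-83,-71 \right)} = \left(15550 + 4512\right) + \left(-83\right)^{2} = 20062 + 6889 = 26951$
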